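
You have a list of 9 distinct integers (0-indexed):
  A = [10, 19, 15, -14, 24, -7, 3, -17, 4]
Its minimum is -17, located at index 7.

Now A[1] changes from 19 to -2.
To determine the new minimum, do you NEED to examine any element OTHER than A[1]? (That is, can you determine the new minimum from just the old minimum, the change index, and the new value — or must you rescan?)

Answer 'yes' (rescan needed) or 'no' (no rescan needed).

Answer: no

Derivation:
Old min = -17 at index 7
Change at index 1: 19 -> -2
Index 1 was NOT the min. New min = min(-17, -2). No rescan of other elements needed.
Needs rescan: no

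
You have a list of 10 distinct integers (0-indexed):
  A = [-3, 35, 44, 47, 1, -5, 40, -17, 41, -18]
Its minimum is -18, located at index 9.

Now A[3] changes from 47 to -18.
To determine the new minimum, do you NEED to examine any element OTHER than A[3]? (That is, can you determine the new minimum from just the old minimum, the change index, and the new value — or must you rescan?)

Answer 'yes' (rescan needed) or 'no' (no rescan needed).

Old min = -18 at index 9
Change at index 3: 47 -> -18
Index 3 was NOT the min. New min = min(-18, -18). No rescan of other elements needed.
Needs rescan: no

Answer: no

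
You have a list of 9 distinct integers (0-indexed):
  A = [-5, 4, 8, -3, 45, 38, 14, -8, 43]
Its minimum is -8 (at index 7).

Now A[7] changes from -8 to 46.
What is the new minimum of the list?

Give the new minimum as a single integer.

Answer: -5

Derivation:
Old min = -8 (at index 7)
Change: A[7] -8 -> 46
Changed element WAS the min. Need to check: is 46 still <= all others?
  Min of remaining elements: -5
  New min = min(46, -5) = -5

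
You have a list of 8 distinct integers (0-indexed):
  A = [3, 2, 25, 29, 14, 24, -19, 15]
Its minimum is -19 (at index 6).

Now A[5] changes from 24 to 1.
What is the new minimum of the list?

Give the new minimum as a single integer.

Answer: -19

Derivation:
Old min = -19 (at index 6)
Change: A[5] 24 -> 1
Changed element was NOT the old min.
  New min = min(old_min, new_val) = min(-19, 1) = -19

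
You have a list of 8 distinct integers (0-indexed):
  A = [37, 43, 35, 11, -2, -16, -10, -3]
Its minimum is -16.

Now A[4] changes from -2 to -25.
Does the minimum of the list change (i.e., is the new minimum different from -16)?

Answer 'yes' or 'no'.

Answer: yes

Derivation:
Old min = -16
Change: A[4] -2 -> -25
Changed element was NOT the min; min changes only if -25 < -16.
New min = -25; changed? yes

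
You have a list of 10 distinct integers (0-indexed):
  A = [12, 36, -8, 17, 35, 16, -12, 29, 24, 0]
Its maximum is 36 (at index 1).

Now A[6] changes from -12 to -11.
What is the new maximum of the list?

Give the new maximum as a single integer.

Old max = 36 (at index 1)
Change: A[6] -12 -> -11
Changed element was NOT the old max.
  New max = max(old_max, new_val) = max(36, -11) = 36

Answer: 36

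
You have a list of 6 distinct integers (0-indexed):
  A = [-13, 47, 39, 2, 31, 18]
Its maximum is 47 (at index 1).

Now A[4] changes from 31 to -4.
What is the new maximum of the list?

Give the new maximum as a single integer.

Old max = 47 (at index 1)
Change: A[4] 31 -> -4
Changed element was NOT the old max.
  New max = max(old_max, new_val) = max(47, -4) = 47

Answer: 47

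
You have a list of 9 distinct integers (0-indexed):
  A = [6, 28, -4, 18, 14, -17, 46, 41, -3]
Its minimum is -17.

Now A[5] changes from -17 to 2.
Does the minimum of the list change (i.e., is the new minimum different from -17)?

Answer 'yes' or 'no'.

Old min = -17
Change: A[5] -17 -> 2
Changed element was the min; new min must be rechecked.
New min = -4; changed? yes

Answer: yes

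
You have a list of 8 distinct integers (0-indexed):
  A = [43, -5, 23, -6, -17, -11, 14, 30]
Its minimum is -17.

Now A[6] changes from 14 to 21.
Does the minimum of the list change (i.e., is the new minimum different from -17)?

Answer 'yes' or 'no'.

Old min = -17
Change: A[6] 14 -> 21
Changed element was NOT the min; min changes only if 21 < -17.
New min = -17; changed? no

Answer: no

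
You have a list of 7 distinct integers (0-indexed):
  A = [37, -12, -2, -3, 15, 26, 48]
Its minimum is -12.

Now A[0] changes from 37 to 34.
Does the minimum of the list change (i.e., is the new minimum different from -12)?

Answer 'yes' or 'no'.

Old min = -12
Change: A[0] 37 -> 34
Changed element was NOT the min; min changes only if 34 < -12.
New min = -12; changed? no

Answer: no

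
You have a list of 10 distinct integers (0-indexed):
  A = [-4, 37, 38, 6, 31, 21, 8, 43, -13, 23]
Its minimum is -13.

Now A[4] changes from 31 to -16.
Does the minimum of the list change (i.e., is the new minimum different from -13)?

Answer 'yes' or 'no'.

Old min = -13
Change: A[4] 31 -> -16
Changed element was NOT the min; min changes only if -16 < -13.
New min = -16; changed? yes

Answer: yes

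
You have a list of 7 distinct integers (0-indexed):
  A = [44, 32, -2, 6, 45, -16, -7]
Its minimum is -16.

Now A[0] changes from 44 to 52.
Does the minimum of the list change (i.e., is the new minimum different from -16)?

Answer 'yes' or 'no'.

Answer: no

Derivation:
Old min = -16
Change: A[0] 44 -> 52
Changed element was NOT the min; min changes only if 52 < -16.
New min = -16; changed? no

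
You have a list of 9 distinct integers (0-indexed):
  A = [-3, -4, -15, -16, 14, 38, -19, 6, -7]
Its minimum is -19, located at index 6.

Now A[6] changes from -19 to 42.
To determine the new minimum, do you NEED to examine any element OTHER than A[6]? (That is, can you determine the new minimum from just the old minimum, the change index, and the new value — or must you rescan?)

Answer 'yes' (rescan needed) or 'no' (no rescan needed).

Answer: yes

Derivation:
Old min = -19 at index 6
Change at index 6: -19 -> 42
Index 6 WAS the min and new value 42 > old min -19. Must rescan other elements to find the new min.
Needs rescan: yes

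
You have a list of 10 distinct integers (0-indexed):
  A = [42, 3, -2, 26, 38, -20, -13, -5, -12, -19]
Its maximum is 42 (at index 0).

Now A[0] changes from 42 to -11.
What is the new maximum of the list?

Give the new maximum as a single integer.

Answer: 38

Derivation:
Old max = 42 (at index 0)
Change: A[0] 42 -> -11
Changed element WAS the max -> may need rescan.
  Max of remaining elements: 38
  New max = max(-11, 38) = 38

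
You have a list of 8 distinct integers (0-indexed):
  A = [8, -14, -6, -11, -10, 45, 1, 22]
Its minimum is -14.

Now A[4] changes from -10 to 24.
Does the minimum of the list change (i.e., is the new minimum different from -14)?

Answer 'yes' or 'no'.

Old min = -14
Change: A[4] -10 -> 24
Changed element was NOT the min; min changes only if 24 < -14.
New min = -14; changed? no

Answer: no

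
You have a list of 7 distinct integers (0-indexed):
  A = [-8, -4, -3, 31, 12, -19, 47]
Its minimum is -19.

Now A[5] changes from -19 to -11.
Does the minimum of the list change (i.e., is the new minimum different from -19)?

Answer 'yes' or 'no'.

Old min = -19
Change: A[5] -19 -> -11
Changed element was the min; new min must be rechecked.
New min = -11; changed? yes

Answer: yes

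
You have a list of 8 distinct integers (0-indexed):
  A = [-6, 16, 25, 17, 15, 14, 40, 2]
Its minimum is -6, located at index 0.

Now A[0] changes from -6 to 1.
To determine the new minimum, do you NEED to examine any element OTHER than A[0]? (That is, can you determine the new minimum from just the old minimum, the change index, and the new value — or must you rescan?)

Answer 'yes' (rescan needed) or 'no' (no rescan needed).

Answer: yes

Derivation:
Old min = -6 at index 0
Change at index 0: -6 -> 1
Index 0 WAS the min and new value 1 > old min -6. Must rescan other elements to find the new min.
Needs rescan: yes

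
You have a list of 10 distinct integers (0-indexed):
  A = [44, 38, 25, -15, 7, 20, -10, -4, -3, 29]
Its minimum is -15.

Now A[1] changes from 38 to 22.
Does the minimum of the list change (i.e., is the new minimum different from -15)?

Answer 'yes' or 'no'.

Old min = -15
Change: A[1] 38 -> 22
Changed element was NOT the min; min changes only if 22 < -15.
New min = -15; changed? no

Answer: no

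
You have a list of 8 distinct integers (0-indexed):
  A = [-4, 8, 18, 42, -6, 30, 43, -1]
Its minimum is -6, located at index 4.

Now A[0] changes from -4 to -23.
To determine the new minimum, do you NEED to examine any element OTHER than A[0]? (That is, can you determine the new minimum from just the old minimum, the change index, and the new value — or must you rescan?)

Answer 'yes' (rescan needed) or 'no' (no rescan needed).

Old min = -6 at index 4
Change at index 0: -4 -> -23
Index 0 was NOT the min. New min = min(-6, -23). No rescan of other elements needed.
Needs rescan: no

Answer: no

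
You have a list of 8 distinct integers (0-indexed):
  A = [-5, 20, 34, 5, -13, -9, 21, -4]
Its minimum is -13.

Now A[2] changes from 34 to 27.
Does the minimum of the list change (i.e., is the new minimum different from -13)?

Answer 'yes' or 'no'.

Old min = -13
Change: A[2] 34 -> 27
Changed element was NOT the min; min changes only if 27 < -13.
New min = -13; changed? no

Answer: no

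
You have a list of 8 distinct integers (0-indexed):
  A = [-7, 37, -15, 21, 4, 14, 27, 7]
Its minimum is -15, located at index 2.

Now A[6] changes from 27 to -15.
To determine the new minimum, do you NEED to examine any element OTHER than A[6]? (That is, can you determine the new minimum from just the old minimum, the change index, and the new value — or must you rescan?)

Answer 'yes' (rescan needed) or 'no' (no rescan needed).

Answer: no

Derivation:
Old min = -15 at index 2
Change at index 6: 27 -> -15
Index 6 was NOT the min. New min = min(-15, -15). No rescan of other elements needed.
Needs rescan: no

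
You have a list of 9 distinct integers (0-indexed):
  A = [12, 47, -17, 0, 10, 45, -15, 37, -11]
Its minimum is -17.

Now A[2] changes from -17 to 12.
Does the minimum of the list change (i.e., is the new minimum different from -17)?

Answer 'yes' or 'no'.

Old min = -17
Change: A[2] -17 -> 12
Changed element was the min; new min must be rechecked.
New min = -15; changed? yes

Answer: yes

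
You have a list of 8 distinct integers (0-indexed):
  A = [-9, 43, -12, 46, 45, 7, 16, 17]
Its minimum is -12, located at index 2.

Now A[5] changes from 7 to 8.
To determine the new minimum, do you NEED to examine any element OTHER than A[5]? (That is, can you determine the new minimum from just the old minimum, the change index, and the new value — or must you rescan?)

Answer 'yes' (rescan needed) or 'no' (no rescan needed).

Old min = -12 at index 2
Change at index 5: 7 -> 8
Index 5 was NOT the min. New min = min(-12, 8). No rescan of other elements needed.
Needs rescan: no

Answer: no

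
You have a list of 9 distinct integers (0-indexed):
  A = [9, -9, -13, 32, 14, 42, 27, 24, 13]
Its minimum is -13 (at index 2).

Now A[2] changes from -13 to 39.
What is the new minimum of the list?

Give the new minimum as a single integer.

Answer: -9

Derivation:
Old min = -13 (at index 2)
Change: A[2] -13 -> 39
Changed element WAS the min. Need to check: is 39 still <= all others?
  Min of remaining elements: -9
  New min = min(39, -9) = -9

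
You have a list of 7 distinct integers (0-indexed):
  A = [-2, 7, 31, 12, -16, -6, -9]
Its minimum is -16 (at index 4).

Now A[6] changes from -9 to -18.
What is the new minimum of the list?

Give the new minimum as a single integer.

Answer: -18

Derivation:
Old min = -16 (at index 4)
Change: A[6] -9 -> -18
Changed element was NOT the old min.
  New min = min(old_min, new_val) = min(-16, -18) = -18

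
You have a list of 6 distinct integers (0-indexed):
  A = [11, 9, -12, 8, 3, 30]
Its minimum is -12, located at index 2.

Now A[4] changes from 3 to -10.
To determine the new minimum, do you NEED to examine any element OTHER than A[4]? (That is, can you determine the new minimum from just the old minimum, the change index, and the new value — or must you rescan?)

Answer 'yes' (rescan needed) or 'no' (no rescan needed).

Answer: no

Derivation:
Old min = -12 at index 2
Change at index 4: 3 -> -10
Index 4 was NOT the min. New min = min(-12, -10). No rescan of other elements needed.
Needs rescan: no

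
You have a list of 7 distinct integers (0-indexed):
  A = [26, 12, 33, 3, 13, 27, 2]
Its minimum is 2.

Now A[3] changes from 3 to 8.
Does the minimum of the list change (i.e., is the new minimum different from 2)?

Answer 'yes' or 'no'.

Old min = 2
Change: A[3] 3 -> 8
Changed element was NOT the min; min changes only if 8 < 2.
New min = 2; changed? no

Answer: no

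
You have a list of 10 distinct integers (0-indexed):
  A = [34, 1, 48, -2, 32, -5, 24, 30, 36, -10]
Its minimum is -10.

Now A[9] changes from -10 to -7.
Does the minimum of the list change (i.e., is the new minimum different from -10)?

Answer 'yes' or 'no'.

Answer: yes

Derivation:
Old min = -10
Change: A[9] -10 -> -7
Changed element was the min; new min must be rechecked.
New min = -7; changed? yes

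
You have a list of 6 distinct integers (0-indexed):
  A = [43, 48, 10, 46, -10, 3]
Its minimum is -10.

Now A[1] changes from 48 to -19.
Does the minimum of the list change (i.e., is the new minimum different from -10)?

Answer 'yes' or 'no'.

Old min = -10
Change: A[1] 48 -> -19
Changed element was NOT the min; min changes only if -19 < -10.
New min = -19; changed? yes

Answer: yes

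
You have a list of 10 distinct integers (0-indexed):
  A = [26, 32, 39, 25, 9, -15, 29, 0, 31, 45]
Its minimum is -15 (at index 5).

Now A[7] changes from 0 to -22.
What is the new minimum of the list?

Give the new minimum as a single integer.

Answer: -22

Derivation:
Old min = -15 (at index 5)
Change: A[7] 0 -> -22
Changed element was NOT the old min.
  New min = min(old_min, new_val) = min(-15, -22) = -22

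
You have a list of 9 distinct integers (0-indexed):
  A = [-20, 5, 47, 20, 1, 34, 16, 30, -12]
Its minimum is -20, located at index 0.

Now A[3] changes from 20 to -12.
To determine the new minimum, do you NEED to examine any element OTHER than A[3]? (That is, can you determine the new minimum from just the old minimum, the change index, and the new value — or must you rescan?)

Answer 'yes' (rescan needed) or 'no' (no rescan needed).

Old min = -20 at index 0
Change at index 3: 20 -> -12
Index 3 was NOT the min. New min = min(-20, -12). No rescan of other elements needed.
Needs rescan: no

Answer: no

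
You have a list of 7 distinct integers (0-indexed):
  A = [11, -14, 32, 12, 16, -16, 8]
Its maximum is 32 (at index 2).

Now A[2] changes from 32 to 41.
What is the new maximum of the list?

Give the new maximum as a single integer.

Answer: 41

Derivation:
Old max = 32 (at index 2)
Change: A[2] 32 -> 41
Changed element WAS the max -> may need rescan.
  Max of remaining elements: 16
  New max = max(41, 16) = 41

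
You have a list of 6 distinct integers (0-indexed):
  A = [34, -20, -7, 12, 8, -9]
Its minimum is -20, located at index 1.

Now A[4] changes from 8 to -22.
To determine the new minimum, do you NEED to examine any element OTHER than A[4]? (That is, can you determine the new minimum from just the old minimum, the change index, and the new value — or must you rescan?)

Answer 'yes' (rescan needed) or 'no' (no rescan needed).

Answer: no

Derivation:
Old min = -20 at index 1
Change at index 4: 8 -> -22
Index 4 was NOT the min. New min = min(-20, -22). No rescan of other elements needed.
Needs rescan: no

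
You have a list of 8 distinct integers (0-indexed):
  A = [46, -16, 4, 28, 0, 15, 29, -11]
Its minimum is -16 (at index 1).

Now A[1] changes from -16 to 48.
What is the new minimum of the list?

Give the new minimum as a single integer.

Answer: -11

Derivation:
Old min = -16 (at index 1)
Change: A[1] -16 -> 48
Changed element WAS the min. Need to check: is 48 still <= all others?
  Min of remaining elements: -11
  New min = min(48, -11) = -11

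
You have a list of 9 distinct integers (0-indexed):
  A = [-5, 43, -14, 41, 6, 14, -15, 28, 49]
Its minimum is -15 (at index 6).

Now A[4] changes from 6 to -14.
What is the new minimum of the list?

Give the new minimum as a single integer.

Old min = -15 (at index 6)
Change: A[4] 6 -> -14
Changed element was NOT the old min.
  New min = min(old_min, new_val) = min(-15, -14) = -15

Answer: -15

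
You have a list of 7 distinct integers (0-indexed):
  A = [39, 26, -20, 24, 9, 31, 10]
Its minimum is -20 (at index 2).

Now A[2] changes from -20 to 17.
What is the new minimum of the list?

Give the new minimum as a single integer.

Old min = -20 (at index 2)
Change: A[2] -20 -> 17
Changed element WAS the min. Need to check: is 17 still <= all others?
  Min of remaining elements: 9
  New min = min(17, 9) = 9

Answer: 9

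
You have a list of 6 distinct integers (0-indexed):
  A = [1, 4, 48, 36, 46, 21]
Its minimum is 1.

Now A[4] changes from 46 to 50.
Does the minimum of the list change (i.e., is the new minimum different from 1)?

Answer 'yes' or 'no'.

Old min = 1
Change: A[4] 46 -> 50
Changed element was NOT the min; min changes only if 50 < 1.
New min = 1; changed? no

Answer: no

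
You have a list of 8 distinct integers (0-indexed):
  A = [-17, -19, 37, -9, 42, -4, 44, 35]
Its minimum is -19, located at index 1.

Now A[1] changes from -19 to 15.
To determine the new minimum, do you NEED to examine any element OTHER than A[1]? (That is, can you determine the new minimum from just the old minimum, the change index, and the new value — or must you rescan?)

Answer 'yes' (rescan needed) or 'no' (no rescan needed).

Old min = -19 at index 1
Change at index 1: -19 -> 15
Index 1 WAS the min and new value 15 > old min -19. Must rescan other elements to find the new min.
Needs rescan: yes

Answer: yes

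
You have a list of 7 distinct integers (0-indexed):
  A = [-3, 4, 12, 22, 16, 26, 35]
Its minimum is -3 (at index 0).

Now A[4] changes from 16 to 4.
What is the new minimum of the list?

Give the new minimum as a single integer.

Answer: -3

Derivation:
Old min = -3 (at index 0)
Change: A[4] 16 -> 4
Changed element was NOT the old min.
  New min = min(old_min, new_val) = min(-3, 4) = -3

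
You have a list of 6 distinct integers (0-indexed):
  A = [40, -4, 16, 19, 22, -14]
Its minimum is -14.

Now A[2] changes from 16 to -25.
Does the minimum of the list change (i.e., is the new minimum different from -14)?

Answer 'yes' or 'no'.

Old min = -14
Change: A[2] 16 -> -25
Changed element was NOT the min; min changes only if -25 < -14.
New min = -25; changed? yes

Answer: yes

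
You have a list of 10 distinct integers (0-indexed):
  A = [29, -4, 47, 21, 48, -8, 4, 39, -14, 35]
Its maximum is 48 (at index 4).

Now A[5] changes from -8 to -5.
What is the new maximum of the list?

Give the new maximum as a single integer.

Answer: 48

Derivation:
Old max = 48 (at index 4)
Change: A[5] -8 -> -5
Changed element was NOT the old max.
  New max = max(old_max, new_val) = max(48, -5) = 48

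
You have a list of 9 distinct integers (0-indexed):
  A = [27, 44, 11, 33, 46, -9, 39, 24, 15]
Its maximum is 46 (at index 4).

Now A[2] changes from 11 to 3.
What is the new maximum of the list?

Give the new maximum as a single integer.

Answer: 46

Derivation:
Old max = 46 (at index 4)
Change: A[2] 11 -> 3
Changed element was NOT the old max.
  New max = max(old_max, new_val) = max(46, 3) = 46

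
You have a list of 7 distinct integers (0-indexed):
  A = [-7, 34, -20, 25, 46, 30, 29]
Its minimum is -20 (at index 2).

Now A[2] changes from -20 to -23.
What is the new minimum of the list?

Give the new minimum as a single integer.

Old min = -20 (at index 2)
Change: A[2] -20 -> -23
Changed element WAS the min. Need to check: is -23 still <= all others?
  Min of remaining elements: -7
  New min = min(-23, -7) = -23

Answer: -23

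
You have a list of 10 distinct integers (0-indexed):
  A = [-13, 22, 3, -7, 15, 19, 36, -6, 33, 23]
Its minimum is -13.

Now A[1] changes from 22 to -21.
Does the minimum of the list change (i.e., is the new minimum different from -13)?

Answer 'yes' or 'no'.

Old min = -13
Change: A[1] 22 -> -21
Changed element was NOT the min; min changes only if -21 < -13.
New min = -21; changed? yes

Answer: yes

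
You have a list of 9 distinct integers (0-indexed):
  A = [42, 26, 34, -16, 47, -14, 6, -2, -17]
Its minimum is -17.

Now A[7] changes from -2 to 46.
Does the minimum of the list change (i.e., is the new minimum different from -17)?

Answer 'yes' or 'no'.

Old min = -17
Change: A[7] -2 -> 46
Changed element was NOT the min; min changes only if 46 < -17.
New min = -17; changed? no

Answer: no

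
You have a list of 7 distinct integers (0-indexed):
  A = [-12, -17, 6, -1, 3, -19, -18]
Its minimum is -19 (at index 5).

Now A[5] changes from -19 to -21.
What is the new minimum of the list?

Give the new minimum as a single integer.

Answer: -21

Derivation:
Old min = -19 (at index 5)
Change: A[5] -19 -> -21
Changed element WAS the min. Need to check: is -21 still <= all others?
  Min of remaining elements: -18
  New min = min(-21, -18) = -21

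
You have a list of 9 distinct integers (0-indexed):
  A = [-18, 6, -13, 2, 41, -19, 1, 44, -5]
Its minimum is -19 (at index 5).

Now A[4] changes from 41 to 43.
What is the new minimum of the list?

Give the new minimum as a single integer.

Old min = -19 (at index 5)
Change: A[4] 41 -> 43
Changed element was NOT the old min.
  New min = min(old_min, new_val) = min(-19, 43) = -19

Answer: -19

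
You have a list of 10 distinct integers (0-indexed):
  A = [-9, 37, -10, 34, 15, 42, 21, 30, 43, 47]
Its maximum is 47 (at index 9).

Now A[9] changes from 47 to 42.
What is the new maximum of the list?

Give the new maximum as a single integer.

Answer: 43

Derivation:
Old max = 47 (at index 9)
Change: A[9] 47 -> 42
Changed element WAS the max -> may need rescan.
  Max of remaining elements: 43
  New max = max(42, 43) = 43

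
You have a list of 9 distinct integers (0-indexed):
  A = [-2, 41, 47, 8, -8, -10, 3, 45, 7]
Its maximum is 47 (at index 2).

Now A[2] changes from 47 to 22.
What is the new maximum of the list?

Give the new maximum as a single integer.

Answer: 45

Derivation:
Old max = 47 (at index 2)
Change: A[2] 47 -> 22
Changed element WAS the max -> may need rescan.
  Max of remaining elements: 45
  New max = max(22, 45) = 45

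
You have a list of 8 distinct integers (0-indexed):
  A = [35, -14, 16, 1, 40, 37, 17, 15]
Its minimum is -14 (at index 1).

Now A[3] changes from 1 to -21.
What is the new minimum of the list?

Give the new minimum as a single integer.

Old min = -14 (at index 1)
Change: A[3] 1 -> -21
Changed element was NOT the old min.
  New min = min(old_min, new_val) = min(-14, -21) = -21

Answer: -21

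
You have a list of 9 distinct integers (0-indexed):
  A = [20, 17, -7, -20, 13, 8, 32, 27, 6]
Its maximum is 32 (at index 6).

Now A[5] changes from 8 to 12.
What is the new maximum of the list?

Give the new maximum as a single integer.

Old max = 32 (at index 6)
Change: A[5] 8 -> 12
Changed element was NOT the old max.
  New max = max(old_max, new_val) = max(32, 12) = 32

Answer: 32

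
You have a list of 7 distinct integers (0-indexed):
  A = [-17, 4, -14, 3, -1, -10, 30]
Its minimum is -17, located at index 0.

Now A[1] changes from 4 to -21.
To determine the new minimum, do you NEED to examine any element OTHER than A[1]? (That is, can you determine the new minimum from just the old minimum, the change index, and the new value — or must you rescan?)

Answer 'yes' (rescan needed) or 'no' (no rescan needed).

Answer: no

Derivation:
Old min = -17 at index 0
Change at index 1: 4 -> -21
Index 1 was NOT the min. New min = min(-17, -21). No rescan of other elements needed.
Needs rescan: no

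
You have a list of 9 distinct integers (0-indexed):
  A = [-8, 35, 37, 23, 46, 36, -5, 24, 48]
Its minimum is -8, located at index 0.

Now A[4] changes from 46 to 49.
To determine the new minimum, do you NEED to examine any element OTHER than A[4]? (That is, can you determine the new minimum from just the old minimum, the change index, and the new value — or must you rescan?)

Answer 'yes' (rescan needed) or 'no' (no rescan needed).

Old min = -8 at index 0
Change at index 4: 46 -> 49
Index 4 was NOT the min. New min = min(-8, 49). No rescan of other elements needed.
Needs rescan: no

Answer: no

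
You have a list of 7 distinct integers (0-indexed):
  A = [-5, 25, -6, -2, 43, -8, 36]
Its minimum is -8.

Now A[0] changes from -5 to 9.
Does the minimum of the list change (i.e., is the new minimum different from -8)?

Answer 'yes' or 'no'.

Old min = -8
Change: A[0] -5 -> 9
Changed element was NOT the min; min changes only if 9 < -8.
New min = -8; changed? no

Answer: no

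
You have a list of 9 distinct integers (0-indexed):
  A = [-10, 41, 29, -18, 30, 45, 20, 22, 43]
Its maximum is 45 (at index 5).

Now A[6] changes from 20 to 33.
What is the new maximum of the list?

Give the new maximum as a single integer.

Old max = 45 (at index 5)
Change: A[6] 20 -> 33
Changed element was NOT the old max.
  New max = max(old_max, new_val) = max(45, 33) = 45

Answer: 45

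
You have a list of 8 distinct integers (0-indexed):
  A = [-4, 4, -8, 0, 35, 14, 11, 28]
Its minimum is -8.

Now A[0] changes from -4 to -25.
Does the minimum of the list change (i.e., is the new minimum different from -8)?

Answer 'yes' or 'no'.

Answer: yes

Derivation:
Old min = -8
Change: A[0] -4 -> -25
Changed element was NOT the min; min changes only if -25 < -8.
New min = -25; changed? yes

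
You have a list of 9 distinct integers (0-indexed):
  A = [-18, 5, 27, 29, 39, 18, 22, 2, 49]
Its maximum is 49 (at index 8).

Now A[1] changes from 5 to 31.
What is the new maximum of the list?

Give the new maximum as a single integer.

Old max = 49 (at index 8)
Change: A[1] 5 -> 31
Changed element was NOT the old max.
  New max = max(old_max, new_val) = max(49, 31) = 49

Answer: 49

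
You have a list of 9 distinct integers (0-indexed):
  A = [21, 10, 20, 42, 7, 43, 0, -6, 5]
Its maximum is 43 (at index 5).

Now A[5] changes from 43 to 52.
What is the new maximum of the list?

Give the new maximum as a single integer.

Old max = 43 (at index 5)
Change: A[5] 43 -> 52
Changed element WAS the max -> may need rescan.
  Max of remaining elements: 42
  New max = max(52, 42) = 52

Answer: 52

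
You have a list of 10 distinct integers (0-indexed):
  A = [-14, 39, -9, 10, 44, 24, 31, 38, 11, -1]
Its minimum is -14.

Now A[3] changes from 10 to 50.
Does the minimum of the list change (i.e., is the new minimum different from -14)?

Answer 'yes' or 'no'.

Answer: no

Derivation:
Old min = -14
Change: A[3] 10 -> 50
Changed element was NOT the min; min changes only if 50 < -14.
New min = -14; changed? no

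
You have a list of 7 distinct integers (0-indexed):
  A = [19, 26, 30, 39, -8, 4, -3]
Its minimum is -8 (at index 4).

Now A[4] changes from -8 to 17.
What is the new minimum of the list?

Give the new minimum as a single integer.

Old min = -8 (at index 4)
Change: A[4] -8 -> 17
Changed element WAS the min. Need to check: is 17 still <= all others?
  Min of remaining elements: -3
  New min = min(17, -3) = -3

Answer: -3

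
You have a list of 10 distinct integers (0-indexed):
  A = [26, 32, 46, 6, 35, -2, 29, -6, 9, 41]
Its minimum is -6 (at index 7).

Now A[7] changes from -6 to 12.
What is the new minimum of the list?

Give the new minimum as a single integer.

Answer: -2

Derivation:
Old min = -6 (at index 7)
Change: A[7] -6 -> 12
Changed element WAS the min. Need to check: is 12 still <= all others?
  Min of remaining elements: -2
  New min = min(12, -2) = -2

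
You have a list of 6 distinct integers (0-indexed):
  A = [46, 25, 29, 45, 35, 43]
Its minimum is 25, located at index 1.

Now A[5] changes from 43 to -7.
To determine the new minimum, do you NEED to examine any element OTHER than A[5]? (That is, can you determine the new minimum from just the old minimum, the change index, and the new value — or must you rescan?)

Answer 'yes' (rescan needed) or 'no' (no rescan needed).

Old min = 25 at index 1
Change at index 5: 43 -> -7
Index 5 was NOT the min. New min = min(25, -7). No rescan of other elements needed.
Needs rescan: no

Answer: no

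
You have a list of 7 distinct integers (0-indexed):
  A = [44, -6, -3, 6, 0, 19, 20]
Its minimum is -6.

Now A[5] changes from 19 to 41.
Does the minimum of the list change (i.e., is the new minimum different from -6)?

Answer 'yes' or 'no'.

Old min = -6
Change: A[5] 19 -> 41
Changed element was NOT the min; min changes only if 41 < -6.
New min = -6; changed? no

Answer: no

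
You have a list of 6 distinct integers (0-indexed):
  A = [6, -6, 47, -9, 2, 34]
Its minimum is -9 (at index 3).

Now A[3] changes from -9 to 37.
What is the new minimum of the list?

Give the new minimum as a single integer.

Old min = -9 (at index 3)
Change: A[3] -9 -> 37
Changed element WAS the min. Need to check: is 37 still <= all others?
  Min of remaining elements: -6
  New min = min(37, -6) = -6

Answer: -6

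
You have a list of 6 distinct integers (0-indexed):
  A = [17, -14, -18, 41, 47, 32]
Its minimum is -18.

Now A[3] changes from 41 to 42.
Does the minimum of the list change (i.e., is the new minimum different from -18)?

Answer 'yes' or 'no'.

Answer: no

Derivation:
Old min = -18
Change: A[3] 41 -> 42
Changed element was NOT the min; min changes only if 42 < -18.
New min = -18; changed? no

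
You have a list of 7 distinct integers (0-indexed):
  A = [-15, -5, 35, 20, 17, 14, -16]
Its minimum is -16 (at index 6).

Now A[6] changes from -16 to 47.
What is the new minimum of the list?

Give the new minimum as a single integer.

Old min = -16 (at index 6)
Change: A[6] -16 -> 47
Changed element WAS the min. Need to check: is 47 still <= all others?
  Min of remaining elements: -15
  New min = min(47, -15) = -15

Answer: -15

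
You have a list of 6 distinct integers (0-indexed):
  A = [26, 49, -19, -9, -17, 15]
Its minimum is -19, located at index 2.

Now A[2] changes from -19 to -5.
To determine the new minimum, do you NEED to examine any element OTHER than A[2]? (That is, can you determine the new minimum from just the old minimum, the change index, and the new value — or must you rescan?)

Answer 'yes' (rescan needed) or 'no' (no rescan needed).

Old min = -19 at index 2
Change at index 2: -19 -> -5
Index 2 WAS the min and new value -5 > old min -19. Must rescan other elements to find the new min.
Needs rescan: yes

Answer: yes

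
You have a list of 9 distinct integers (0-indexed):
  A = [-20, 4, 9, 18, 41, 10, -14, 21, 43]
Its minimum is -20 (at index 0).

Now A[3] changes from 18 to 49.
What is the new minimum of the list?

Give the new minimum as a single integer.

Old min = -20 (at index 0)
Change: A[3] 18 -> 49
Changed element was NOT the old min.
  New min = min(old_min, new_val) = min(-20, 49) = -20

Answer: -20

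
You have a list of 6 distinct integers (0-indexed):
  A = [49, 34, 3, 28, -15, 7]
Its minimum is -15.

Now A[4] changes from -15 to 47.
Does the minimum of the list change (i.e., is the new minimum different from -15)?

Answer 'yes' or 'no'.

Answer: yes

Derivation:
Old min = -15
Change: A[4] -15 -> 47
Changed element was the min; new min must be rechecked.
New min = 3; changed? yes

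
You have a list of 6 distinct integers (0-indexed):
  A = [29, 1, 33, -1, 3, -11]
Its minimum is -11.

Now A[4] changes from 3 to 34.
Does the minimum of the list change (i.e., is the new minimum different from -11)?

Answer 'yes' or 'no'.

Answer: no

Derivation:
Old min = -11
Change: A[4] 3 -> 34
Changed element was NOT the min; min changes only if 34 < -11.
New min = -11; changed? no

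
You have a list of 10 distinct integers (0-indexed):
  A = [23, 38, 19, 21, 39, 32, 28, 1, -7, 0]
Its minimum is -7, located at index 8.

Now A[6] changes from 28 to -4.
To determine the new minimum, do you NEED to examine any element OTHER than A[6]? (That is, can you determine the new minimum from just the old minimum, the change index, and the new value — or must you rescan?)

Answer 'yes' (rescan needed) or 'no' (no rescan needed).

Old min = -7 at index 8
Change at index 6: 28 -> -4
Index 6 was NOT the min. New min = min(-7, -4). No rescan of other elements needed.
Needs rescan: no

Answer: no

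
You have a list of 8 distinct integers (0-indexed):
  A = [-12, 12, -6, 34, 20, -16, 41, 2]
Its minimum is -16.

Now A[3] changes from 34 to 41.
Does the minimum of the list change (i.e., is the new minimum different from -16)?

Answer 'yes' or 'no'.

Old min = -16
Change: A[3] 34 -> 41
Changed element was NOT the min; min changes only if 41 < -16.
New min = -16; changed? no

Answer: no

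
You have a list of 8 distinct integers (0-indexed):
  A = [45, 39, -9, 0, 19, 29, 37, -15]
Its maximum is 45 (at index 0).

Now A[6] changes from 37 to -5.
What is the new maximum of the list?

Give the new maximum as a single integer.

Old max = 45 (at index 0)
Change: A[6] 37 -> -5
Changed element was NOT the old max.
  New max = max(old_max, new_val) = max(45, -5) = 45

Answer: 45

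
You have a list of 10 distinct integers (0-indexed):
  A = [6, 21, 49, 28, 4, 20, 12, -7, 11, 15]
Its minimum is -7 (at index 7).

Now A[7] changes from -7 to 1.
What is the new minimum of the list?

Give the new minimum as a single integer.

Old min = -7 (at index 7)
Change: A[7] -7 -> 1
Changed element WAS the min. Need to check: is 1 still <= all others?
  Min of remaining elements: 4
  New min = min(1, 4) = 1

Answer: 1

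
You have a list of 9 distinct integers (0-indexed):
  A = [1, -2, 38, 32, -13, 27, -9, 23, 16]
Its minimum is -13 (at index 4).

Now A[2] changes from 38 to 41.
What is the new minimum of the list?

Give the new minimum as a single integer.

Old min = -13 (at index 4)
Change: A[2] 38 -> 41
Changed element was NOT the old min.
  New min = min(old_min, new_val) = min(-13, 41) = -13

Answer: -13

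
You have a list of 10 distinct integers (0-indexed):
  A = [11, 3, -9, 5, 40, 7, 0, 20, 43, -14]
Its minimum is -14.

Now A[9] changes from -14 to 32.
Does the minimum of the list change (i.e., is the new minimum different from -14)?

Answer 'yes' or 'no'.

Answer: yes

Derivation:
Old min = -14
Change: A[9] -14 -> 32
Changed element was the min; new min must be rechecked.
New min = -9; changed? yes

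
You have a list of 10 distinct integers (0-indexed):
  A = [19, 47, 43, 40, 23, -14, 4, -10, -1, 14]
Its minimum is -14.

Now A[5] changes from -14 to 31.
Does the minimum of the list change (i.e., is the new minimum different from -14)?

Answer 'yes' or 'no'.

Answer: yes

Derivation:
Old min = -14
Change: A[5] -14 -> 31
Changed element was the min; new min must be rechecked.
New min = -10; changed? yes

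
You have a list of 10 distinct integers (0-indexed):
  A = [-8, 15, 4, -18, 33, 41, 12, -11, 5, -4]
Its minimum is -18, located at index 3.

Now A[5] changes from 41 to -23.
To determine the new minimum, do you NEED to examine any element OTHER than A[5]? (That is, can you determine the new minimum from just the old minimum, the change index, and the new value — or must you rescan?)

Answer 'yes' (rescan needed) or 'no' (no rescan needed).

Old min = -18 at index 3
Change at index 5: 41 -> -23
Index 5 was NOT the min. New min = min(-18, -23). No rescan of other elements needed.
Needs rescan: no

Answer: no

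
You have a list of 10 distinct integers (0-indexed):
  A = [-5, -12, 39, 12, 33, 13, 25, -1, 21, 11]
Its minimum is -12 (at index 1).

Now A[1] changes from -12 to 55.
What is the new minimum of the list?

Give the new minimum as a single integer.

Answer: -5

Derivation:
Old min = -12 (at index 1)
Change: A[1] -12 -> 55
Changed element WAS the min. Need to check: is 55 still <= all others?
  Min of remaining elements: -5
  New min = min(55, -5) = -5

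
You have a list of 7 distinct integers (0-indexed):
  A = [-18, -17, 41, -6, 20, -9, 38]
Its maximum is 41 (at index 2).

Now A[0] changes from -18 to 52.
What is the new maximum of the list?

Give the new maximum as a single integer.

Answer: 52

Derivation:
Old max = 41 (at index 2)
Change: A[0] -18 -> 52
Changed element was NOT the old max.
  New max = max(old_max, new_val) = max(41, 52) = 52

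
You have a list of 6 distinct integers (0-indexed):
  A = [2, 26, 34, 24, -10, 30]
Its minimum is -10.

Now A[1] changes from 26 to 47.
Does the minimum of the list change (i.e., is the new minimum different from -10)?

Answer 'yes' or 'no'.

Old min = -10
Change: A[1] 26 -> 47
Changed element was NOT the min; min changes only if 47 < -10.
New min = -10; changed? no

Answer: no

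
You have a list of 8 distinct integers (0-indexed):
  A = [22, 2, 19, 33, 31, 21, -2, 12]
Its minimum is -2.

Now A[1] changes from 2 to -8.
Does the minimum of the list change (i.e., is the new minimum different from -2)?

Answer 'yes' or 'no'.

Answer: yes

Derivation:
Old min = -2
Change: A[1] 2 -> -8
Changed element was NOT the min; min changes only if -8 < -2.
New min = -8; changed? yes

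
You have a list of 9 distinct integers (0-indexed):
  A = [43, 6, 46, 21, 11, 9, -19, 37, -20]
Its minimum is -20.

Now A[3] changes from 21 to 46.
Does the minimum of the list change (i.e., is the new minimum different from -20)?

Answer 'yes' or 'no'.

Answer: no

Derivation:
Old min = -20
Change: A[3] 21 -> 46
Changed element was NOT the min; min changes only if 46 < -20.
New min = -20; changed? no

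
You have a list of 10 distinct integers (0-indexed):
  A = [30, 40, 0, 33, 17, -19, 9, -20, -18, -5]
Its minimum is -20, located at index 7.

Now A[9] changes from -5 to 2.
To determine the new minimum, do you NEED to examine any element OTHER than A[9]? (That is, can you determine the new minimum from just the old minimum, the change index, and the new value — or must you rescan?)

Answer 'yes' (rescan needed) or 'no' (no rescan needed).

Old min = -20 at index 7
Change at index 9: -5 -> 2
Index 9 was NOT the min. New min = min(-20, 2). No rescan of other elements needed.
Needs rescan: no

Answer: no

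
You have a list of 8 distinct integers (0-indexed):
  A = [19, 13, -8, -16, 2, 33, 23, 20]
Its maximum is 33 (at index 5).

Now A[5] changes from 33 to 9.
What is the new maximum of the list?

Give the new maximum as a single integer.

Answer: 23

Derivation:
Old max = 33 (at index 5)
Change: A[5] 33 -> 9
Changed element WAS the max -> may need rescan.
  Max of remaining elements: 23
  New max = max(9, 23) = 23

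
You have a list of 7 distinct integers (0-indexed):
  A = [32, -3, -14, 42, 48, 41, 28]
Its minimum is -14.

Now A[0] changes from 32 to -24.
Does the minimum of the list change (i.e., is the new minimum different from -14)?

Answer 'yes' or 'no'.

Answer: yes

Derivation:
Old min = -14
Change: A[0] 32 -> -24
Changed element was NOT the min; min changes only if -24 < -14.
New min = -24; changed? yes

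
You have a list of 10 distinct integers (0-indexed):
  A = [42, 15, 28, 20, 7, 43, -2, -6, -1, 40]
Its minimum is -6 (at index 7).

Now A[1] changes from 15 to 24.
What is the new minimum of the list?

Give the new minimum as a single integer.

Old min = -6 (at index 7)
Change: A[1] 15 -> 24
Changed element was NOT the old min.
  New min = min(old_min, new_val) = min(-6, 24) = -6

Answer: -6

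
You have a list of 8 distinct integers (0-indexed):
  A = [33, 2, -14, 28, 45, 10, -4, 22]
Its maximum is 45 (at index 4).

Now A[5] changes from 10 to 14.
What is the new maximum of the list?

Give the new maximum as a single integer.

Old max = 45 (at index 4)
Change: A[5] 10 -> 14
Changed element was NOT the old max.
  New max = max(old_max, new_val) = max(45, 14) = 45

Answer: 45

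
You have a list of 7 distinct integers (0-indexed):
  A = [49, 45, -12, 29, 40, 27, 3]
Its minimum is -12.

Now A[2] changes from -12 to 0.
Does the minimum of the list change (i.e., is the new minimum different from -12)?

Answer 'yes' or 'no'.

Old min = -12
Change: A[2] -12 -> 0
Changed element was the min; new min must be rechecked.
New min = 0; changed? yes

Answer: yes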